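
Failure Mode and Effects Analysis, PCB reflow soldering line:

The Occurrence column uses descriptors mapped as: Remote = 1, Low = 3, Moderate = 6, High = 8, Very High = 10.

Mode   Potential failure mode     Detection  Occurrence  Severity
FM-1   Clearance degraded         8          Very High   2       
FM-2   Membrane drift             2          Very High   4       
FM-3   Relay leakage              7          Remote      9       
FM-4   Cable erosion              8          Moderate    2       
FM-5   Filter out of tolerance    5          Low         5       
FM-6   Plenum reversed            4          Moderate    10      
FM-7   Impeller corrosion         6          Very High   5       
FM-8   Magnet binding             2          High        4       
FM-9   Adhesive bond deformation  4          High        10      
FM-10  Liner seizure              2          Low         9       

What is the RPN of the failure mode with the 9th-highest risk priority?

RPN = Severity × Occurrence × Detection:
  FM-1: 2 × 10 × 8 = 160
  FM-2: 4 × 10 × 2 = 80
  FM-3: 9 × 1 × 7 = 63
  FM-4: 2 × 6 × 8 = 96
  FM-5: 5 × 3 × 5 = 75
  FM-6: 10 × 6 × 4 = 240
  FM-7: 5 × 10 × 6 = 300
  FM-8: 4 × 8 × 2 = 64
  FM-9: 10 × 8 × 4 = 320
  FM-10: 9 × 3 × 2 = 54
Sorted descending: 320, 300, 240, 160, 96, 80, 75, 64, 63, 54.
The 9th-highest RPN is 63 (FM-3).

63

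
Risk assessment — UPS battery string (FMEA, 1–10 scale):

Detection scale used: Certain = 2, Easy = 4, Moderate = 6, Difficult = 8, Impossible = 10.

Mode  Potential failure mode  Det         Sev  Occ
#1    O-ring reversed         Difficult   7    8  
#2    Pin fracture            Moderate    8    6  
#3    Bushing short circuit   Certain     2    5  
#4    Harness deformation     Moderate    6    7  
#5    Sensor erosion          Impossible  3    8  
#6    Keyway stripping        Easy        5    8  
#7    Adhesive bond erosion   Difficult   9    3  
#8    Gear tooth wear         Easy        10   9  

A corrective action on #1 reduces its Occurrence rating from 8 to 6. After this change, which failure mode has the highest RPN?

RPN = Severity × Occurrence × Detection:
  #1: 7 × 8 × 8 = 448
  #2: 8 × 6 × 6 = 288
  #3: 2 × 5 × 2 = 20
  #4: 6 × 7 × 6 = 252
  #5: 3 × 8 × 10 = 240
  #6: 5 × 8 × 4 = 160
  #7: 9 × 3 × 8 = 216
  #8: 10 × 9 × 4 = 360
After action: #1 → 7 × 6 × 8 = 336.
Revised RPNs: #8=360, #1=336, #2=288, #4=252, #5=240, #7=216, #6=160, #3=20.
Highest is now #8 (360).

#8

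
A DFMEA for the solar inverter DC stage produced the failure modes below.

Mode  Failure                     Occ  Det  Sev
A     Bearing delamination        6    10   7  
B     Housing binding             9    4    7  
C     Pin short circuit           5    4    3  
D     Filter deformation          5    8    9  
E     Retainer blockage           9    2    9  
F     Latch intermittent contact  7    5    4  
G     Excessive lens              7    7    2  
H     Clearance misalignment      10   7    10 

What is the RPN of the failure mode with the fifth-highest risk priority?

162

RPN = Severity × Occurrence × Detection:
  A: 7 × 6 × 10 = 420
  B: 7 × 9 × 4 = 252
  C: 3 × 5 × 4 = 60
  D: 9 × 5 × 8 = 360
  E: 9 × 9 × 2 = 162
  F: 4 × 7 × 5 = 140
  G: 2 × 7 × 7 = 98
  H: 10 × 10 × 7 = 700
Sorted descending: 700, 420, 360, 252, 162, 140, 98, 60.
The fifth-highest RPN is 162 (E).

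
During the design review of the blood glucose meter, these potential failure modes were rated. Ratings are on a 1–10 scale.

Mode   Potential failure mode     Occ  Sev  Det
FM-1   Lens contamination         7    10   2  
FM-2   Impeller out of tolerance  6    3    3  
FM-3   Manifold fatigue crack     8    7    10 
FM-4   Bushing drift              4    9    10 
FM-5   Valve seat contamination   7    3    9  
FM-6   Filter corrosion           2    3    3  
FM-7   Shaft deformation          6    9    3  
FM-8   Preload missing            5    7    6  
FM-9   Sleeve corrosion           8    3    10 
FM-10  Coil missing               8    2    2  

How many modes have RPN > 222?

3

RPN = Severity × Occurrence × Detection:
  FM-1: 10 × 7 × 2 = 140
  FM-2: 3 × 6 × 3 = 54
  FM-3: 7 × 8 × 10 = 560
  FM-4: 9 × 4 × 10 = 360
  FM-5: 3 × 7 × 9 = 189
  FM-6: 3 × 2 × 3 = 18
  FM-7: 9 × 6 × 3 = 162
  FM-8: 7 × 5 × 6 = 210
  FM-9: 3 × 8 × 10 = 240
  FM-10: 2 × 8 × 2 = 32
Modes with RPN > 222: FM-3 (560), FM-4 (360), FM-9 (240) → 3.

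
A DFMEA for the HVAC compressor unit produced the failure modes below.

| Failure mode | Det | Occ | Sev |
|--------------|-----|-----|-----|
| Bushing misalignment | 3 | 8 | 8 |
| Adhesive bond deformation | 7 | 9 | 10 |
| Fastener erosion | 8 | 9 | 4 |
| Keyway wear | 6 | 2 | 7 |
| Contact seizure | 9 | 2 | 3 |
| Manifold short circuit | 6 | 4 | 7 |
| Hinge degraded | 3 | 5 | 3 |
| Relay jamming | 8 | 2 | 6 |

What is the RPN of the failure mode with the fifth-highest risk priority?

RPN = Severity × Occurrence × Detection:
  Bushing misalignment: 8 × 8 × 3 = 192
  Adhesive bond deformation: 10 × 9 × 7 = 630
  Fastener erosion: 4 × 9 × 8 = 288
  Keyway wear: 7 × 2 × 6 = 84
  Contact seizure: 3 × 2 × 9 = 54
  Manifold short circuit: 7 × 4 × 6 = 168
  Hinge degraded: 3 × 5 × 3 = 45
  Relay jamming: 6 × 2 × 8 = 96
Sorted descending: 630, 288, 192, 168, 96, 84, 54, 45.
The fifth-highest RPN is 96 (Relay jamming).

96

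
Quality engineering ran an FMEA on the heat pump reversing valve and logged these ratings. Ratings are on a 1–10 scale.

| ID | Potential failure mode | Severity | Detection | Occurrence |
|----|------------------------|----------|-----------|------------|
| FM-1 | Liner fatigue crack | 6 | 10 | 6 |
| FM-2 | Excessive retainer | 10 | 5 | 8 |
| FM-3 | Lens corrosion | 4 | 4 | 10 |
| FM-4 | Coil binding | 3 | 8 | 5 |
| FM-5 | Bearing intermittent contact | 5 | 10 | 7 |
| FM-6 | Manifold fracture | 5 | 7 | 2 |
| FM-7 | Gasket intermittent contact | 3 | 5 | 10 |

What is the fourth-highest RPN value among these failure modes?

RPN = Severity × Occurrence × Detection:
  FM-1: 6 × 6 × 10 = 360
  FM-2: 10 × 8 × 5 = 400
  FM-3: 4 × 10 × 4 = 160
  FM-4: 3 × 5 × 8 = 120
  FM-5: 5 × 7 × 10 = 350
  FM-6: 5 × 2 × 7 = 70
  FM-7: 3 × 10 × 5 = 150
Sorted descending: 400, 360, 350, 160, 150, 120, 70.
The fourth-highest RPN is 160 (FM-3).

160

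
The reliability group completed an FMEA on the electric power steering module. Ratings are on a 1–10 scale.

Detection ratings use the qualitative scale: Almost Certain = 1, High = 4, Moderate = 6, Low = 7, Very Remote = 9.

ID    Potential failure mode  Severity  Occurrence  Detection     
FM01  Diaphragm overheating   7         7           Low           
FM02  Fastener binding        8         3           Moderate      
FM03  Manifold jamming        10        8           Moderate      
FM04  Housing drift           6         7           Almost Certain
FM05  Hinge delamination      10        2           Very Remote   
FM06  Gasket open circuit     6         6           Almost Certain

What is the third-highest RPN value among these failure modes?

RPN = Severity × Occurrence × Detection:
  FM01: 7 × 7 × 7 = 343
  FM02: 8 × 3 × 6 = 144
  FM03: 10 × 8 × 6 = 480
  FM04: 6 × 7 × 1 = 42
  FM05: 10 × 2 × 9 = 180
  FM06: 6 × 6 × 1 = 36
Sorted descending: 480, 343, 180, 144, 42, 36.
The third-highest RPN is 180 (FM05).

180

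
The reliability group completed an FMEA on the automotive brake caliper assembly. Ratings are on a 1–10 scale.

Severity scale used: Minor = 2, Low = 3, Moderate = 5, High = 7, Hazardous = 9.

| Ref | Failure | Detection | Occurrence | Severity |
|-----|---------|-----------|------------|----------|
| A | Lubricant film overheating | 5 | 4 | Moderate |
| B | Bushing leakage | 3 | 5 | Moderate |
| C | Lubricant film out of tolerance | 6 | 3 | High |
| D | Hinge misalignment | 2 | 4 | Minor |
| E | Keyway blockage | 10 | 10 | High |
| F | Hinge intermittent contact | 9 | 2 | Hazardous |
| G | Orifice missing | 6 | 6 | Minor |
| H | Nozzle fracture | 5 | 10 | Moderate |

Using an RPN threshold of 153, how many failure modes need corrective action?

3

RPN = Severity × Occurrence × Detection:
  A: 5 × 4 × 5 = 100
  B: 5 × 5 × 3 = 75
  C: 7 × 3 × 6 = 126
  D: 2 × 4 × 2 = 16
  E: 7 × 10 × 10 = 700
  F: 9 × 2 × 9 = 162
  G: 2 × 6 × 6 = 72
  H: 5 × 10 × 5 = 250
Modes with RPN ≥ 153: E (700), F (162), H (250) → 3.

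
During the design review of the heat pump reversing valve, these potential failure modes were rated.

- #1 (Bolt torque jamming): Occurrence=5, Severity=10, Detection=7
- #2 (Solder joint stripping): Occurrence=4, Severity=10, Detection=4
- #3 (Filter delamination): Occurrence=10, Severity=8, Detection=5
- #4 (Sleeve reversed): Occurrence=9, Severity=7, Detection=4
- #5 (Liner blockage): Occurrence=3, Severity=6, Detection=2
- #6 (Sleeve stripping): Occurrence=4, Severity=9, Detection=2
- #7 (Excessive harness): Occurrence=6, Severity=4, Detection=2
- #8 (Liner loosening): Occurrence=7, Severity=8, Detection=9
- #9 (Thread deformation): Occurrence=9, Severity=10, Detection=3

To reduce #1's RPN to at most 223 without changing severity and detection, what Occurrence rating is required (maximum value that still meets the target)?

3

#1: S=10, O=5, D=7 → current RPN = 350.
Fixed product = 70. Need 70 × O ≤ 223, so O ≤ 223/70 = 3.19.
Maximum integer Occurrence rating = 3 (gives RPN 210; O=4 would give 280 > 223).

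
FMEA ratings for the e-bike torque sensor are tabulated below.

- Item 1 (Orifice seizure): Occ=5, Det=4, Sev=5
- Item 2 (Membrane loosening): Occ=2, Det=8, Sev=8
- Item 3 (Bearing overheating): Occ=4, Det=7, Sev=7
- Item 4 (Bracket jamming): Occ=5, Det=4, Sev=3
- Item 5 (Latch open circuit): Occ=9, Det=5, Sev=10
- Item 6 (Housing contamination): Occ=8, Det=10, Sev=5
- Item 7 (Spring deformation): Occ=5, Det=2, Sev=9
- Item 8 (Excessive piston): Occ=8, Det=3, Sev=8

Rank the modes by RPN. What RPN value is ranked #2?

RPN = Severity × Occurrence × Detection:
  Item 1: 5 × 5 × 4 = 100
  Item 2: 8 × 2 × 8 = 128
  Item 3: 7 × 4 × 7 = 196
  Item 4: 3 × 5 × 4 = 60
  Item 5: 10 × 9 × 5 = 450
  Item 6: 5 × 8 × 10 = 400
  Item 7: 9 × 5 × 2 = 90
  Item 8: 8 × 8 × 3 = 192
Sorted descending: 450, 400, 196, 192, 128, 100, 90, 60.
The second-highest RPN is 400 (Item 6).

400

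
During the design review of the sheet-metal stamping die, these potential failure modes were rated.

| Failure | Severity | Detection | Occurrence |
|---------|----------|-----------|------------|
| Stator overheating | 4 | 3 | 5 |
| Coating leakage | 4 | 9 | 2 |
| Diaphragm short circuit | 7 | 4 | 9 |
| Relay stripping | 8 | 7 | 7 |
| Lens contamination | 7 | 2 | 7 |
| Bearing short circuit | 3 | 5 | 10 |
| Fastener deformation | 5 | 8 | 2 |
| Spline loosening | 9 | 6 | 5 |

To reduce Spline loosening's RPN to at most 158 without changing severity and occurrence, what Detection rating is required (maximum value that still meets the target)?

3

Spline loosening: S=9, O=5, D=6 → current RPN = 270.
Fixed product = 45. Need 45 × D ≤ 158, so D ≤ 158/45 = 3.51.
Maximum integer Detection rating = 3 (gives RPN 135; D=4 would give 180 > 158).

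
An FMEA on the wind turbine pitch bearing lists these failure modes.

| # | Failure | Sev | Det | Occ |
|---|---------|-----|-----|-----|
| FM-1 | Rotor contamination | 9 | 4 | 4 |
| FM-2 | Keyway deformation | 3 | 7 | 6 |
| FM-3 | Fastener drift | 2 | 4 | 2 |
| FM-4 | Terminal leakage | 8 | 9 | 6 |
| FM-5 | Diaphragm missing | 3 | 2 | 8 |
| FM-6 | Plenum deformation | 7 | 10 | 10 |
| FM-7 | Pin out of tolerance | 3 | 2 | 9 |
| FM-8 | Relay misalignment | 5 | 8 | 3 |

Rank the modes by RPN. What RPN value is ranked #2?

RPN = Severity × Occurrence × Detection:
  FM-1: 9 × 4 × 4 = 144
  FM-2: 3 × 6 × 7 = 126
  FM-3: 2 × 2 × 4 = 16
  FM-4: 8 × 6 × 9 = 432
  FM-5: 3 × 8 × 2 = 48
  FM-6: 7 × 10 × 10 = 700
  FM-7: 3 × 9 × 2 = 54
  FM-8: 5 × 3 × 8 = 120
Sorted descending: 700, 432, 144, 126, 120, 54, 48, 16.
The second-highest RPN is 432 (FM-4).

432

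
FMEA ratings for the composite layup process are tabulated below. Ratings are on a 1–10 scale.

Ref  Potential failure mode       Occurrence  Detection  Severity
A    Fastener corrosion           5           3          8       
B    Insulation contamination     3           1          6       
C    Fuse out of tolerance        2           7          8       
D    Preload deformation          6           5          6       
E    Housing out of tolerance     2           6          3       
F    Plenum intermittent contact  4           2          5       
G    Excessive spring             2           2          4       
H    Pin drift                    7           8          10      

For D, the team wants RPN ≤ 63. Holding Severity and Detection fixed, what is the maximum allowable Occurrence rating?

D: S=6, O=6, D=5 → current RPN = 180.
Fixed product = 30. Need 30 × O ≤ 63, so O ≤ 63/30 = 2.10.
Maximum integer Occurrence rating = 2 (gives RPN 60; O=3 would give 90 > 63).

2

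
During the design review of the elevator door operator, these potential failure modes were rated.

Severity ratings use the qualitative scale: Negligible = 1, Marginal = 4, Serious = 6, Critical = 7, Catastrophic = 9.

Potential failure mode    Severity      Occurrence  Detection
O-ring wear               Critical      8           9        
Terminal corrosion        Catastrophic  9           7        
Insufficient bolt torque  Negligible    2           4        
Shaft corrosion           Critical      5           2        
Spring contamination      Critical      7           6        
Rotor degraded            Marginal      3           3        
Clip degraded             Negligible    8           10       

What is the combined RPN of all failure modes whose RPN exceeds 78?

RPN = Severity × Occurrence × Detection:
  O-ring wear: 7 × 8 × 9 = 504
  Terminal corrosion: 9 × 9 × 7 = 567
  Insufficient bolt torque: 1 × 2 × 4 = 8
  Shaft corrosion: 7 × 5 × 2 = 70
  Spring contamination: 7 × 7 × 6 = 294
  Rotor degraded: 4 × 3 × 3 = 36
  Clip degraded: 1 × 8 × 10 = 80
RPN > 78: O-ring wear (504), Terminal corrosion (567), Spring contamination (294), Clip degraded (80).
Sum: 504 + 567 + 294 + 80 = 1445.

1445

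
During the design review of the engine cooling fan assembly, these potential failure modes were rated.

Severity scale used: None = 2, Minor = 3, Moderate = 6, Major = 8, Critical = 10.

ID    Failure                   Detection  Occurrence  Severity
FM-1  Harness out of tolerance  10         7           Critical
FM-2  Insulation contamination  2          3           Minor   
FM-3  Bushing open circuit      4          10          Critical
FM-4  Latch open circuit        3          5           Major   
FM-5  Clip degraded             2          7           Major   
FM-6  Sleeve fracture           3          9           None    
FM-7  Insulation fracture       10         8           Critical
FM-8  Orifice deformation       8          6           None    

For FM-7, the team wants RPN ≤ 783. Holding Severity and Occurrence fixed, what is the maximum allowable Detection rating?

FM-7: S=10, O=8, D=10 → current RPN = 800.
Fixed product = 80. Need 80 × D ≤ 783, so D ≤ 783/80 = 9.79.
Maximum integer Detection rating = 9 (gives RPN 720; D=10 would give 800 > 783).

9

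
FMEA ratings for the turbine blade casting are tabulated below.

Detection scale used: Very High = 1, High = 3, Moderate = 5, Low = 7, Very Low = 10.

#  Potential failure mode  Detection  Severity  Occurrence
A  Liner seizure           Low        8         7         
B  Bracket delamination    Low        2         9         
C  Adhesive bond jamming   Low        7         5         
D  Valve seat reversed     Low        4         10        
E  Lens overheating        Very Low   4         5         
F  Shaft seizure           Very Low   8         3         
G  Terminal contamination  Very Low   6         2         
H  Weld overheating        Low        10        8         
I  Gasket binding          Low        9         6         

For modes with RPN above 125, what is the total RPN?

RPN = Severity × Occurrence × Detection:
  A: 8 × 7 × 7 = 392
  B: 2 × 9 × 7 = 126
  C: 7 × 5 × 7 = 245
  D: 4 × 10 × 7 = 280
  E: 4 × 5 × 10 = 200
  F: 8 × 3 × 10 = 240
  G: 6 × 2 × 10 = 120
  H: 10 × 8 × 7 = 560
  I: 9 × 6 × 7 = 378
RPN > 125: A (392), B (126), C (245), D (280), E (200), F (240), H (560), I (378).
Sum: 392 + 126 + 245 + 280 + 200 + 240 + 560 + 378 = 2421.

2421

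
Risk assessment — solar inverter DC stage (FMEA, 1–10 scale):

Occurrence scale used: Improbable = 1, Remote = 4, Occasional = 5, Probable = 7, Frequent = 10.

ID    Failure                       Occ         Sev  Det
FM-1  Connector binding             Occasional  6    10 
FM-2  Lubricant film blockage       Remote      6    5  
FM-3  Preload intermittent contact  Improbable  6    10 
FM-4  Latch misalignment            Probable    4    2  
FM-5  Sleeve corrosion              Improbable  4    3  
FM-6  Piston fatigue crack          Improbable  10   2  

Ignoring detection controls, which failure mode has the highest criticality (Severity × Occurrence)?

FM-1

Criticality = Severity × Occurrence:
  FM-1: 6 × 5 = 30
  FM-2: 6 × 4 = 24
  FM-3: 6 × 1 = 6
  FM-4: 4 × 7 = 28
  FM-5: 4 × 1 = 4
  FM-6: 10 × 1 = 10
Highest criticality is 30 → FM-1.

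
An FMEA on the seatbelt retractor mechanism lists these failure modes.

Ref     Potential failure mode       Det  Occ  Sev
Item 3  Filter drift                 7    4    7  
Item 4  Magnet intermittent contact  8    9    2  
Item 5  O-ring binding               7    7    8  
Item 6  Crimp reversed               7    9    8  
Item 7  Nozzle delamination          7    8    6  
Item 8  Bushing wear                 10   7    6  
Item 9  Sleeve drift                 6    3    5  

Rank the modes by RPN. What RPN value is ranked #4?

336

RPN = Severity × Occurrence × Detection:
  Item 3: 7 × 4 × 7 = 196
  Item 4: 2 × 9 × 8 = 144
  Item 5: 8 × 7 × 7 = 392
  Item 6: 8 × 9 × 7 = 504
  Item 7: 6 × 8 × 7 = 336
  Item 8: 6 × 7 × 10 = 420
  Item 9: 5 × 3 × 6 = 90
Sorted descending: 504, 420, 392, 336, 196, 144, 90.
The fourth-highest RPN is 336 (Item 7).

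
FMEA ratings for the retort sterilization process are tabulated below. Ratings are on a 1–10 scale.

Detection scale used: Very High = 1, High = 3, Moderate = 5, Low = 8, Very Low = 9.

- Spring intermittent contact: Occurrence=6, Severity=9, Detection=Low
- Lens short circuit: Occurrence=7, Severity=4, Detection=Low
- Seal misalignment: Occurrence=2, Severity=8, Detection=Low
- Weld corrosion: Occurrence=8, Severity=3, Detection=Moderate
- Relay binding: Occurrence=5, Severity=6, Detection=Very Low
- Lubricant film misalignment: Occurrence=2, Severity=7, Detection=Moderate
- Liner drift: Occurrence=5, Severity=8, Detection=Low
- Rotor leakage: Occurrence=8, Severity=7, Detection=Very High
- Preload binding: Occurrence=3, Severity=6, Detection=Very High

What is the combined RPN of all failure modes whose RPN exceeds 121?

RPN = Severity × Occurrence × Detection:
  Spring intermittent contact: 9 × 6 × 8 = 432
  Lens short circuit: 4 × 7 × 8 = 224
  Seal misalignment: 8 × 2 × 8 = 128
  Weld corrosion: 3 × 8 × 5 = 120
  Relay binding: 6 × 5 × 9 = 270
  Lubricant film misalignment: 7 × 2 × 5 = 70
  Liner drift: 8 × 5 × 8 = 320
  Rotor leakage: 7 × 8 × 1 = 56
  Preload binding: 6 × 3 × 1 = 18
RPN > 121: Spring intermittent contact (432), Lens short circuit (224), Seal misalignment (128), Relay binding (270), Liner drift (320).
Sum: 432 + 224 + 128 + 270 + 320 = 1374.

1374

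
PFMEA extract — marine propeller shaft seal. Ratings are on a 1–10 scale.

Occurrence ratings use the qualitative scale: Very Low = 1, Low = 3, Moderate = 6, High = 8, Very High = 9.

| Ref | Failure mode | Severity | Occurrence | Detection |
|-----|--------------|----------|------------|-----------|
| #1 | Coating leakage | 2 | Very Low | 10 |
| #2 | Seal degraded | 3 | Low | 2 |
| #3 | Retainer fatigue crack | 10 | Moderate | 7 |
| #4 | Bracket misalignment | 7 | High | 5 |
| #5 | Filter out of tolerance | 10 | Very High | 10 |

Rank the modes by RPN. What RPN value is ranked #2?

RPN = Severity × Occurrence × Detection:
  #1: 2 × 1 × 10 = 20
  #2: 3 × 3 × 2 = 18
  #3: 10 × 6 × 7 = 420
  #4: 7 × 8 × 5 = 280
  #5: 10 × 9 × 10 = 900
Sorted descending: 900, 420, 280, 20, 18.
The second-highest RPN is 420 (#3).

420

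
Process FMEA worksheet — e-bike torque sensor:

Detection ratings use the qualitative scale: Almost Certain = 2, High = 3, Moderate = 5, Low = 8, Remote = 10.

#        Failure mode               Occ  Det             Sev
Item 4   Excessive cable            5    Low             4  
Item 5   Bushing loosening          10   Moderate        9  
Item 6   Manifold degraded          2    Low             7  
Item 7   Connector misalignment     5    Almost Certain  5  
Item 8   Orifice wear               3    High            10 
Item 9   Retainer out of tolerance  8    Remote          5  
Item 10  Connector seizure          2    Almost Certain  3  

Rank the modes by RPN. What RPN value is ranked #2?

400

RPN = Severity × Occurrence × Detection:
  Item 4: 4 × 5 × 8 = 160
  Item 5: 9 × 10 × 5 = 450
  Item 6: 7 × 2 × 8 = 112
  Item 7: 5 × 5 × 2 = 50
  Item 8: 10 × 3 × 3 = 90
  Item 9: 5 × 8 × 10 = 400
  Item 10: 3 × 2 × 2 = 12
Sorted descending: 450, 400, 160, 112, 90, 50, 12.
The second-highest RPN is 400 (Item 9).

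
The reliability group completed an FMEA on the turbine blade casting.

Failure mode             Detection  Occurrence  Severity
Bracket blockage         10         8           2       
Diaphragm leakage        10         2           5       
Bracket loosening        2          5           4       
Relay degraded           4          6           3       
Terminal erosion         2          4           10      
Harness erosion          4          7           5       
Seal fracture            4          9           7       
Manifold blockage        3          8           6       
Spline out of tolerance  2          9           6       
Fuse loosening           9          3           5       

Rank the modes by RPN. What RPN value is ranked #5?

RPN = Severity × Occurrence × Detection:
  Bracket blockage: 2 × 8 × 10 = 160
  Diaphragm leakage: 5 × 2 × 10 = 100
  Bracket loosening: 4 × 5 × 2 = 40
  Relay degraded: 3 × 6 × 4 = 72
  Terminal erosion: 10 × 4 × 2 = 80
  Harness erosion: 5 × 7 × 4 = 140
  Seal fracture: 7 × 9 × 4 = 252
  Manifold blockage: 6 × 8 × 3 = 144
  Spline out of tolerance: 6 × 9 × 2 = 108
  Fuse loosening: 5 × 3 × 9 = 135
Sorted descending: 252, 160, 144, 140, 135, 108, 100, 80, 72, 40.
The fifth-highest RPN is 135 (Fuse loosening).

135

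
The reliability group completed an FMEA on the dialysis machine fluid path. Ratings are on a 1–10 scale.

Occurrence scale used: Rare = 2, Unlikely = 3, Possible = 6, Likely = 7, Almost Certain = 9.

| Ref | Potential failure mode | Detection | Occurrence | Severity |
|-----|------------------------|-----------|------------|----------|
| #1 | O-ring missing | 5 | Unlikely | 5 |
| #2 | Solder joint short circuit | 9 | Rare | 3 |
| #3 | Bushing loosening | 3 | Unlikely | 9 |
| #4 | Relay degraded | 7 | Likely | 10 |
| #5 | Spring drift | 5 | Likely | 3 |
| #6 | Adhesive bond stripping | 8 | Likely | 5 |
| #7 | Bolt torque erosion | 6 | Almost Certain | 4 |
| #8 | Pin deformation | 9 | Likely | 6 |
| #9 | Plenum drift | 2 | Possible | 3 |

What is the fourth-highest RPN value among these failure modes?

216

RPN = Severity × Occurrence × Detection:
  #1: 5 × 3 × 5 = 75
  #2: 3 × 2 × 9 = 54
  #3: 9 × 3 × 3 = 81
  #4: 10 × 7 × 7 = 490
  #5: 3 × 7 × 5 = 105
  #6: 5 × 7 × 8 = 280
  #7: 4 × 9 × 6 = 216
  #8: 6 × 7 × 9 = 378
  #9: 3 × 6 × 2 = 36
Sorted descending: 490, 378, 280, 216, 105, 81, 75, 54, 36.
The fourth-highest RPN is 216 (#7).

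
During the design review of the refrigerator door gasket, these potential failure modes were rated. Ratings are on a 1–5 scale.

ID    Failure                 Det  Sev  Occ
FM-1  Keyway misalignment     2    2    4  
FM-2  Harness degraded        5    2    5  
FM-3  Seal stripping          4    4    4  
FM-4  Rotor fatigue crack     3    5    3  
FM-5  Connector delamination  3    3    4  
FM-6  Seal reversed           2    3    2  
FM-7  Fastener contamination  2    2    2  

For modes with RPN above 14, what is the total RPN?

211

RPN = Severity × Occurrence × Detection:
  FM-1: 2 × 4 × 2 = 16
  FM-2: 2 × 5 × 5 = 50
  FM-3: 4 × 4 × 4 = 64
  FM-4: 5 × 3 × 3 = 45
  FM-5: 3 × 4 × 3 = 36
  FM-6: 3 × 2 × 2 = 12
  FM-7: 2 × 2 × 2 = 8
RPN > 14: FM-1 (16), FM-2 (50), FM-3 (64), FM-4 (45), FM-5 (36).
Sum: 16 + 50 + 64 + 45 + 36 = 211.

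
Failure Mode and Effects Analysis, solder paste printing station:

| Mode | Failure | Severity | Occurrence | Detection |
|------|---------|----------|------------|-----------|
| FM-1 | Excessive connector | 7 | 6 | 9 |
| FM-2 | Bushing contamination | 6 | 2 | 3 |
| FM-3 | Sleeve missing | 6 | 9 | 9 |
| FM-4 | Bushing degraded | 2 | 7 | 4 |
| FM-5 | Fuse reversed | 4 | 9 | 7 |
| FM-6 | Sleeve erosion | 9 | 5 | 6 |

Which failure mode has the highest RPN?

RPN = Severity × Occurrence × Detection:
  FM-1: 7 × 6 × 9 = 378
  FM-2: 6 × 2 × 3 = 36
  FM-3: 6 × 9 × 9 = 486
  FM-4: 2 × 7 × 4 = 56
  FM-5: 4 × 9 × 7 = 252
  FM-6: 9 × 5 × 6 = 270
Highest RPN is 486 → FM-3.

FM-3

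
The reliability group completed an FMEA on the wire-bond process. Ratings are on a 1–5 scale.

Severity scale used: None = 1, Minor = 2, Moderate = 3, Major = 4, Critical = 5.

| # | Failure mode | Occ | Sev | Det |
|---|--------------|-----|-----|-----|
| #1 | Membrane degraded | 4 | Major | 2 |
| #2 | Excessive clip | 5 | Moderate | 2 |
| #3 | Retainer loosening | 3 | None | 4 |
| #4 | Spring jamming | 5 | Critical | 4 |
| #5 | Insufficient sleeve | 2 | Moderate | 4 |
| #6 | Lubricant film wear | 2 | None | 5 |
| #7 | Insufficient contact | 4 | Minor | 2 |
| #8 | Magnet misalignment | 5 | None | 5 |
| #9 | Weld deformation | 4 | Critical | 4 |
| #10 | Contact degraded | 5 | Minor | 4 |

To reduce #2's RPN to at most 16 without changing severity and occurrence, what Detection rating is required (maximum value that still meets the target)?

#2: S=3, O=5, D=2 → current RPN = 30.
Fixed product = 15. Need 15 × D ≤ 16, so D ≤ 16/15 = 1.07.
Maximum integer Detection rating = 1 (gives RPN 15; D=2 would give 30 > 16).

1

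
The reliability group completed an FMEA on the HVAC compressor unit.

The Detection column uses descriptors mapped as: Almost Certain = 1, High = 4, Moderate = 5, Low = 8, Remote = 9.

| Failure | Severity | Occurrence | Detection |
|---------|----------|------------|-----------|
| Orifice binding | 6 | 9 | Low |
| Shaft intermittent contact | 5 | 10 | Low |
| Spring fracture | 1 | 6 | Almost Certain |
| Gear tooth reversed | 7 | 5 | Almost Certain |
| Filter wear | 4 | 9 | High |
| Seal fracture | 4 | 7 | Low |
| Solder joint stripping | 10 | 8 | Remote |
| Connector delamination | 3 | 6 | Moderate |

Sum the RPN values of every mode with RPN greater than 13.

RPN = Severity × Occurrence × Detection:
  Orifice binding: 6 × 9 × 8 = 432
  Shaft intermittent contact: 5 × 10 × 8 = 400
  Spring fracture: 1 × 6 × 1 = 6
  Gear tooth reversed: 7 × 5 × 1 = 35
  Filter wear: 4 × 9 × 4 = 144
  Seal fracture: 4 × 7 × 8 = 224
  Solder joint stripping: 10 × 8 × 9 = 720
  Connector delamination: 3 × 6 × 5 = 90
RPN > 13: Orifice binding (432), Shaft intermittent contact (400), Gear tooth reversed (35), Filter wear (144), Seal fracture (224), Solder joint stripping (720), Connector delamination (90).
Sum: 432 + 400 + 35 + 144 + 224 + 720 + 90 = 2045.

2045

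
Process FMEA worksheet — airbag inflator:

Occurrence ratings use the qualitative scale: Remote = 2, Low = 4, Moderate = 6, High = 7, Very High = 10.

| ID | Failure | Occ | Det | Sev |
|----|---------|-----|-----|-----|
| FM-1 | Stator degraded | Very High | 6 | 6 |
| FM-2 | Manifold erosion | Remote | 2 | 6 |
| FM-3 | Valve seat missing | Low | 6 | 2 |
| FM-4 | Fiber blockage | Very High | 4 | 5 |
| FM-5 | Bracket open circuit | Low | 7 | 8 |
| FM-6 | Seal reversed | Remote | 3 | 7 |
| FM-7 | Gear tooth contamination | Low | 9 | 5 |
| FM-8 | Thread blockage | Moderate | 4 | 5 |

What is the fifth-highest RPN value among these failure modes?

RPN = Severity × Occurrence × Detection:
  FM-1: 6 × 10 × 6 = 360
  FM-2: 6 × 2 × 2 = 24
  FM-3: 2 × 4 × 6 = 48
  FM-4: 5 × 10 × 4 = 200
  FM-5: 8 × 4 × 7 = 224
  FM-6: 7 × 2 × 3 = 42
  FM-7: 5 × 4 × 9 = 180
  FM-8: 5 × 6 × 4 = 120
Sorted descending: 360, 224, 200, 180, 120, 48, 42, 24.
The fifth-highest RPN is 120 (FM-8).

120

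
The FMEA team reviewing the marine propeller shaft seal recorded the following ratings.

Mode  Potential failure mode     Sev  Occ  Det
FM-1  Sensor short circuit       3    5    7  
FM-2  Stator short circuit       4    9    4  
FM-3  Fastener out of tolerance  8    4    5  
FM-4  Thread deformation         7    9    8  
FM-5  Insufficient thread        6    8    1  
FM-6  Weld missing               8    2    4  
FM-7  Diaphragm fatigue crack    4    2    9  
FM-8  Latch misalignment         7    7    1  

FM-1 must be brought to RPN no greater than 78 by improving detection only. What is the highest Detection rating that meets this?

FM-1: S=3, O=5, D=7 → current RPN = 105.
Fixed product = 15. Need 15 × D ≤ 78, so D ≤ 78/15 = 5.20.
Maximum integer Detection rating = 5 (gives RPN 75; D=6 would give 90 > 78).

5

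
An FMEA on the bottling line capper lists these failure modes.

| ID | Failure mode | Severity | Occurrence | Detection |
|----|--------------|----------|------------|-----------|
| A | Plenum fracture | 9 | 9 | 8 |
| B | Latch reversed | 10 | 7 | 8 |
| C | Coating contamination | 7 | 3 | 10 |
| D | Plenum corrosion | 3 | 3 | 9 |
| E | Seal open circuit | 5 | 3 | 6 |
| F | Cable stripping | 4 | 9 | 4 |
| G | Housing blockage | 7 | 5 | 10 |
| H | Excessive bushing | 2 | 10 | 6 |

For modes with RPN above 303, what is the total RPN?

1558

RPN = Severity × Occurrence × Detection:
  A: 9 × 9 × 8 = 648
  B: 10 × 7 × 8 = 560
  C: 7 × 3 × 10 = 210
  D: 3 × 3 × 9 = 81
  E: 5 × 3 × 6 = 90
  F: 4 × 9 × 4 = 144
  G: 7 × 5 × 10 = 350
  H: 2 × 10 × 6 = 120
RPN > 303: A (648), B (560), G (350).
Sum: 648 + 560 + 350 = 1558.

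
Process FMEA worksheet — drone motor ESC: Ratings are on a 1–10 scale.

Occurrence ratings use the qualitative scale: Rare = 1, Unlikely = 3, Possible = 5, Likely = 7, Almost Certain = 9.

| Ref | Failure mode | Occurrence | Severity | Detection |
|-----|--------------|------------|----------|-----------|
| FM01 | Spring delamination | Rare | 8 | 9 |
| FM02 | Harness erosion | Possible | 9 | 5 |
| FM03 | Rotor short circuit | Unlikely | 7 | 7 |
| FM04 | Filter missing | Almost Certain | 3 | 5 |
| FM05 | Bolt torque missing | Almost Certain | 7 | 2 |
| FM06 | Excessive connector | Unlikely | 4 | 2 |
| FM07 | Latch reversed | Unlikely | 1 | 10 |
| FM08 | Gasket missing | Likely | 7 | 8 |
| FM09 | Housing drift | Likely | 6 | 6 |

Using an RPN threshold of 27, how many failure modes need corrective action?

RPN = Severity × Occurrence × Detection:
  FM01: 8 × 1 × 9 = 72
  FM02: 9 × 5 × 5 = 225
  FM03: 7 × 3 × 7 = 147
  FM04: 3 × 9 × 5 = 135
  FM05: 7 × 9 × 2 = 126
  FM06: 4 × 3 × 2 = 24
  FM07: 1 × 3 × 10 = 30
  FM08: 7 × 7 × 8 = 392
  FM09: 6 × 7 × 6 = 252
Modes with RPN ≥ 27: FM01 (72), FM02 (225), FM03 (147), FM04 (135), FM05 (126), FM07 (30), FM08 (392), FM09 (252) → 8.

8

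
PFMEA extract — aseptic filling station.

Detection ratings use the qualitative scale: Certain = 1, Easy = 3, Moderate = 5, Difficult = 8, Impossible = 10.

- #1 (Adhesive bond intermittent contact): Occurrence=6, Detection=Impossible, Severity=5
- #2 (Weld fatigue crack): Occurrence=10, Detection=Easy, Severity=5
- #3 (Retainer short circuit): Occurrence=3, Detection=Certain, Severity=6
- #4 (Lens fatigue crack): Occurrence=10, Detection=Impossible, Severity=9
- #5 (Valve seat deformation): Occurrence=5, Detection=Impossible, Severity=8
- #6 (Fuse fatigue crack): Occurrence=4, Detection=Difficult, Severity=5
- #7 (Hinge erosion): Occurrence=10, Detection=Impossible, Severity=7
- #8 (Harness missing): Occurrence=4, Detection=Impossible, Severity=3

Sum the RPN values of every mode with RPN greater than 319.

RPN = Severity × Occurrence × Detection:
  #1: 5 × 6 × 10 = 300
  #2: 5 × 10 × 3 = 150
  #3: 6 × 3 × 1 = 18
  #4: 9 × 10 × 10 = 900
  #5: 8 × 5 × 10 = 400
  #6: 5 × 4 × 8 = 160
  #7: 7 × 10 × 10 = 700
  #8: 3 × 4 × 10 = 120
RPN > 319: #4 (900), #5 (400), #7 (700).
Sum: 900 + 400 + 700 = 2000.

2000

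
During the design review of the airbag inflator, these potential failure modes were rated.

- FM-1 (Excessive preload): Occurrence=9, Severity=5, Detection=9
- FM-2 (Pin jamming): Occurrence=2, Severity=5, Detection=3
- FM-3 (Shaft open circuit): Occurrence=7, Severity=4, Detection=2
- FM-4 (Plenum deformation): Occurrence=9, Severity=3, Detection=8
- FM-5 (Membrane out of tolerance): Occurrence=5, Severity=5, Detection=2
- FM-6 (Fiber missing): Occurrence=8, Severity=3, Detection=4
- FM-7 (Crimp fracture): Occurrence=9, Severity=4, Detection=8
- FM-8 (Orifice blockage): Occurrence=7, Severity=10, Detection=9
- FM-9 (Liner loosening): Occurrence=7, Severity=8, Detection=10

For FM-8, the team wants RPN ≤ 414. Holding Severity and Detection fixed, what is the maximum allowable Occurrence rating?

4

FM-8: S=10, O=7, D=9 → current RPN = 630.
Fixed product = 90. Need 90 × O ≤ 414, so O ≤ 414/90 = 4.60.
Maximum integer Occurrence rating = 4 (gives RPN 360; O=5 would give 450 > 414).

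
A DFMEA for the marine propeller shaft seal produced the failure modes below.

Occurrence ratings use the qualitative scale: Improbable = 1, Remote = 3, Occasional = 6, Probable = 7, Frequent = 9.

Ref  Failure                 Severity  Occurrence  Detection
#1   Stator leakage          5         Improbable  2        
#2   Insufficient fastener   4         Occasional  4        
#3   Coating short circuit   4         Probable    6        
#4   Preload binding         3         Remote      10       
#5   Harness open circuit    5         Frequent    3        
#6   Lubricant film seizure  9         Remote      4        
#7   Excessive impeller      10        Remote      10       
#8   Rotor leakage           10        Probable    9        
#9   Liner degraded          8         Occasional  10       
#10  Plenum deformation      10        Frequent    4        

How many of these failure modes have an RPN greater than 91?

8

RPN = Severity × Occurrence × Detection:
  #1: 5 × 1 × 2 = 10
  #2: 4 × 6 × 4 = 96
  #3: 4 × 7 × 6 = 168
  #4: 3 × 3 × 10 = 90
  #5: 5 × 9 × 3 = 135
  #6: 9 × 3 × 4 = 108
  #7: 10 × 3 × 10 = 300
  #8: 10 × 7 × 9 = 630
  #9: 8 × 6 × 10 = 480
  #10: 10 × 9 × 4 = 360
Modes with RPN > 91: #2 (96), #3 (168), #5 (135), #6 (108), #7 (300), #8 (630), #9 (480), #10 (360) → 8.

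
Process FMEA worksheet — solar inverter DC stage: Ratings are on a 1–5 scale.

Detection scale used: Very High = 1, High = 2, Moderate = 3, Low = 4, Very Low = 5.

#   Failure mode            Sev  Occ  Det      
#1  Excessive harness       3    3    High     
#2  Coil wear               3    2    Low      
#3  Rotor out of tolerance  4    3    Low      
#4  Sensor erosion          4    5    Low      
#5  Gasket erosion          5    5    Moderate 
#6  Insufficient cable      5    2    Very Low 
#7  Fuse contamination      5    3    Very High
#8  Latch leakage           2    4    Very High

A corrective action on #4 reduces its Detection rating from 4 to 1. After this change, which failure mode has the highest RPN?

RPN = Severity × Occurrence × Detection:
  #1: 3 × 3 × 2 = 18
  #2: 3 × 2 × 4 = 24
  #3: 4 × 3 × 4 = 48
  #4: 4 × 5 × 4 = 80
  #5: 5 × 5 × 3 = 75
  #6: 5 × 2 × 5 = 50
  #7: 5 × 3 × 1 = 15
  #8: 2 × 4 × 1 = 8
After action: #4 → 4 × 5 × 1 = 20.
Revised RPNs: #5=75, #6=50, #3=48, #2=24, #4=20, #1=18, #7=15, #8=8.
Highest is now #5 (75).

#5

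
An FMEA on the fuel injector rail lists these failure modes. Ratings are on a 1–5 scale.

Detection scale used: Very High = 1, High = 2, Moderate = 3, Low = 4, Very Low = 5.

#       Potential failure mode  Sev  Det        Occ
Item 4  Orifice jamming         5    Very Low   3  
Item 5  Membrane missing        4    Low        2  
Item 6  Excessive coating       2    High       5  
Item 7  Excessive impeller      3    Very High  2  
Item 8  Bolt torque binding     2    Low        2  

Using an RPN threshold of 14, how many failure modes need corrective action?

4

RPN = Severity × Occurrence × Detection:
  Item 4: 5 × 3 × 5 = 75
  Item 5: 4 × 2 × 4 = 32
  Item 6: 2 × 5 × 2 = 20
  Item 7: 3 × 2 × 1 = 6
  Item 8: 2 × 2 × 4 = 16
Modes with RPN ≥ 14: Item 4 (75), Item 5 (32), Item 6 (20), Item 8 (16) → 4.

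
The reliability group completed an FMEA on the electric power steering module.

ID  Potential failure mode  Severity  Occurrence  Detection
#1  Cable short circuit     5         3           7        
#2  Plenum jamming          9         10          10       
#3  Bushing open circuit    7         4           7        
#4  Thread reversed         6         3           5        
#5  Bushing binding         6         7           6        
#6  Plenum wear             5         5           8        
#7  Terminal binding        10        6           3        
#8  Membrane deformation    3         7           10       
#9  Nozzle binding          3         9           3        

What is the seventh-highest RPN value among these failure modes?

105

RPN = Severity × Occurrence × Detection:
  #1: 5 × 3 × 7 = 105
  #2: 9 × 10 × 10 = 900
  #3: 7 × 4 × 7 = 196
  #4: 6 × 3 × 5 = 90
  #5: 6 × 7 × 6 = 252
  #6: 5 × 5 × 8 = 200
  #7: 10 × 6 × 3 = 180
  #8: 3 × 7 × 10 = 210
  #9: 3 × 9 × 3 = 81
Sorted descending: 900, 252, 210, 200, 196, 180, 105, 90, 81.
The seventh-highest RPN is 105 (#1).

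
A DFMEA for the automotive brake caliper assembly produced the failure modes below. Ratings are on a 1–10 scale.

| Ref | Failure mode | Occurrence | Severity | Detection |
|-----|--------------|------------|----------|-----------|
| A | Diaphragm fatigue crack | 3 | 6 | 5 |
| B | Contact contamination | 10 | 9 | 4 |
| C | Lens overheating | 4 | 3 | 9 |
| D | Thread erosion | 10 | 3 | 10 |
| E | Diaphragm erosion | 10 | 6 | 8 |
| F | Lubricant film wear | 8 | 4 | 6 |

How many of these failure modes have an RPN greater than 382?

RPN = Severity × Occurrence × Detection:
  A: 6 × 3 × 5 = 90
  B: 9 × 10 × 4 = 360
  C: 3 × 4 × 9 = 108
  D: 3 × 10 × 10 = 300
  E: 6 × 10 × 8 = 480
  F: 4 × 8 × 6 = 192
Modes with RPN > 382: E (480) → 1.

1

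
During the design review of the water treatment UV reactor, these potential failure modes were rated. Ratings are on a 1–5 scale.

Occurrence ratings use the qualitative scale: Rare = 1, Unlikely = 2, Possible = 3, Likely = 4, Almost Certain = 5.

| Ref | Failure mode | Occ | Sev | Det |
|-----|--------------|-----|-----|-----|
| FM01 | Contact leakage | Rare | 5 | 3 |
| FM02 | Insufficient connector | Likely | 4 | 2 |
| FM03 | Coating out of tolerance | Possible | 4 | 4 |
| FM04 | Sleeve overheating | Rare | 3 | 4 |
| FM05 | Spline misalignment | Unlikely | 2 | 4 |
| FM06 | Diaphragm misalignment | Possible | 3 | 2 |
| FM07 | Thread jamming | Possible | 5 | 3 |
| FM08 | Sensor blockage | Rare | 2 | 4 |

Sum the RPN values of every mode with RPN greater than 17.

143

RPN = Severity × Occurrence × Detection:
  FM01: 5 × 1 × 3 = 15
  FM02: 4 × 4 × 2 = 32
  FM03: 4 × 3 × 4 = 48
  FM04: 3 × 1 × 4 = 12
  FM05: 2 × 2 × 4 = 16
  FM06: 3 × 3 × 2 = 18
  FM07: 5 × 3 × 3 = 45
  FM08: 2 × 1 × 4 = 8
RPN > 17: FM02 (32), FM03 (48), FM06 (18), FM07 (45).
Sum: 32 + 48 + 18 + 45 = 143.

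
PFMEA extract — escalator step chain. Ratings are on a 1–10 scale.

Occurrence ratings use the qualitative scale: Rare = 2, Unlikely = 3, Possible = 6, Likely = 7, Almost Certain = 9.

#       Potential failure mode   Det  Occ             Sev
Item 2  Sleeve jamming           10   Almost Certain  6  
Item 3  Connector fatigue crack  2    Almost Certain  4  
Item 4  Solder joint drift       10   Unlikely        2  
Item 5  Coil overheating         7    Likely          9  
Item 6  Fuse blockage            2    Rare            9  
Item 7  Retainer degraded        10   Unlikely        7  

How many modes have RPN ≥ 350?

2

RPN = Severity × Occurrence × Detection:
  Item 2: 6 × 9 × 10 = 540
  Item 3: 4 × 9 × 2 = 72
  Item 4: 2 × 3 × 10 = 60
  Item 5: 9 × 7 × 7 = 441
  Item 6: 9 × 2 × 2 = 36
  Item 7: 7 × 3 × 10 = 210
Modes with RPN ≥ 350: Item 2 (540), Item 5 (441) → 2.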